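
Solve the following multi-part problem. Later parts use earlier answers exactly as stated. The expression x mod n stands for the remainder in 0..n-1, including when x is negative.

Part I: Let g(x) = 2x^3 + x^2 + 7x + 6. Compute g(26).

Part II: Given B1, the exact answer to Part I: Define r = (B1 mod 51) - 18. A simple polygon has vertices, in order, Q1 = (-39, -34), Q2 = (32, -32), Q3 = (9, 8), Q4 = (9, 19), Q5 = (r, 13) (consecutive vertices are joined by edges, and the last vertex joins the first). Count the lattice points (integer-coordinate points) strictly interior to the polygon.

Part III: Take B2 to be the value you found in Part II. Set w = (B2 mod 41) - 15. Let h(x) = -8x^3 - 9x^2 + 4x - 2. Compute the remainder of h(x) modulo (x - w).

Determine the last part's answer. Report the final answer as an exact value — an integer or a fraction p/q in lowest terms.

-115682

Part I: 2*(26)^3 + 1*(26)^2 + 7*(26)^1 + 6 = (35152) + (676) + (182) + (6) = 36016; answer 36016
Part II: B1 = 36016; r = -8; cross terms: (-39*-32 - 32*-34)=2336, (32*8 - 9*-32)=544, (9*19 - 9*8)=99, (9*13 - -8*19)=269, (-8*-34 - -39*13)=779; twice the area = |4027| = 4027; area = 4027/2; boundary points = 1 + 1 + 11 + 1 + 1 = 15; strictly interior points = area - boundary/2 + 1 = 2007; answer 2007
Part III: B2 = 2007; w = 24; remainder = value at the root: -8*(24)^3 - 9*(24)^2 + 4*(24)^1 - 2 = (-110592) + (-5184) + (96) + (-2) = -115682; answer -115682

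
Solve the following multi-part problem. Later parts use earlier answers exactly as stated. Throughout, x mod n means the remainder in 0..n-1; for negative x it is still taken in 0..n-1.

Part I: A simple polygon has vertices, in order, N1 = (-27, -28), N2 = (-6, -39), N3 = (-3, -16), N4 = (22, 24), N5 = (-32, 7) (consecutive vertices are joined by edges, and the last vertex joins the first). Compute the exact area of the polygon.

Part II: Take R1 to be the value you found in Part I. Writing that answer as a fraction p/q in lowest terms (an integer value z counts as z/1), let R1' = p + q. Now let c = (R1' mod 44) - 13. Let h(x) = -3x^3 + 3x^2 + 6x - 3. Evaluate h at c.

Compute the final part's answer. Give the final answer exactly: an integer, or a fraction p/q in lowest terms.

Part I: cross terms: (-27*-39 - -6*-28)=885, (-6*-16 - -3*-39)=-21, (-3*24 - 22*-16)=280, (22*7 - -32*24)=922, (-32*-28 - -27*7)=1085; twice the area = |3151| = 3151; area = 3151/2; answer 3151/2
Part II: R1 = 3151/2; threaded value p + q = 3153; c = 16; -3*(16)^3 + 3*(16)^2 + 6*(16)^1 - 3 = (-12288) + (768) + (96) + (-3) = -11427; answer -11427

-11427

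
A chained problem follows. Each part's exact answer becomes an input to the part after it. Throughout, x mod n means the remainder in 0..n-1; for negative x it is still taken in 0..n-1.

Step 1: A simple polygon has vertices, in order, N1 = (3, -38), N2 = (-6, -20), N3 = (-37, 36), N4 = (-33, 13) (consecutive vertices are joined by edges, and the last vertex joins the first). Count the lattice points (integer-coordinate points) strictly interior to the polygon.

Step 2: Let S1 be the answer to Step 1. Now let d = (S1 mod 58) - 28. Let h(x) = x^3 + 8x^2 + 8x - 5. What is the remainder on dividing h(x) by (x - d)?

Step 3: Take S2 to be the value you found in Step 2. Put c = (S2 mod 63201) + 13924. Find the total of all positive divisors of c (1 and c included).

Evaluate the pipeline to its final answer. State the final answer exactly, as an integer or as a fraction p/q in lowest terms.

31080

Step 1: cross terms: (3*-20 - -6*-38)=-288, (-6*36 - -37*-20)=-956, (-37*13 - -33*36)=707, (-33*-38 - 3*13)=1215; twice the area = |678| = 678; area = 339; boundary points = 9 + 1 + 1 + 3 = 14; strictly interior points = area - boundary/2 + 1 = 333; answer 333
Step 2: S1 = 333; d = 15; remainder = value at the root: 1*(15)^3 + 8*(15)^2 + 8*(15)^1 - 5 = (3375) + (1800) + (120) + (-5) = 5290; answer 5290
Step 3: S2 = 5290; c = 19214; 19214 = 2 * 13 * 739; sigma = (1 + 2) * (1 + 13) * (1 + 739) = 3 * 14 * 740 = 31080; answer 31080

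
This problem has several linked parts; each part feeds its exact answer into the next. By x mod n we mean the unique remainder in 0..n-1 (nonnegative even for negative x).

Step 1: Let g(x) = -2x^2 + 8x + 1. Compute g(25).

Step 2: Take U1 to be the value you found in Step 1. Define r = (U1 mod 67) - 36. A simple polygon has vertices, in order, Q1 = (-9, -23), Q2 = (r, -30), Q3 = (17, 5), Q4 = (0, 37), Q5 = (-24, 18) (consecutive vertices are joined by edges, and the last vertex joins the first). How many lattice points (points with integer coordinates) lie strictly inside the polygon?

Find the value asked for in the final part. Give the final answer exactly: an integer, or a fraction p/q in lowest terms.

Step 1: -2*(25)^2 + 8*(25)^1 + 1 = (-1250) + (200) + (1) = -1049; answer -1049
Step 2: U1 = -1049; r = -13; cross terms: (-9*-30 - -13*-23)=-29, (-13*5 - 17*-30)=445, (17*37 - 0*5)=629, (0*18 - -24*37)=888, (-24*-23 - -9*18)=714; twice the area = |2647| = 2647; area = 2647/2; boundary points = 1 + 5 + 1 + 1 + 1 = 9; strictly interior points = area - boundary/2 + 1 = 1320; answer 1320

1320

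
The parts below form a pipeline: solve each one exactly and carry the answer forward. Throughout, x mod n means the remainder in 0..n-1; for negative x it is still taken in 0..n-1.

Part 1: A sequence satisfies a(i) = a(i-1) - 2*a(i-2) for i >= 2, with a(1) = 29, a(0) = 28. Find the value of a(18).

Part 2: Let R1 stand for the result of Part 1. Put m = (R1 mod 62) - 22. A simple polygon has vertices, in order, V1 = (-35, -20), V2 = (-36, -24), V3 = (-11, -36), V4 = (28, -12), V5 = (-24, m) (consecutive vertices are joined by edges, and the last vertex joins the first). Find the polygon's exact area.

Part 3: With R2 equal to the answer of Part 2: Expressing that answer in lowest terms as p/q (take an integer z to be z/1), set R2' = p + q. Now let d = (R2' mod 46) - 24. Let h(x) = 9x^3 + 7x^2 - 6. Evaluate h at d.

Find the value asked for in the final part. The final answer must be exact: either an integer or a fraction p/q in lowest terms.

-186

Part 1: a(2) = 1*(29) - 2*(28) = -27; iterating: a(2)=-27, a(3)=-85, a(4)=-31, a(5)=139, a(6)=201, a(7)=-77, a(8)=-479, a(9)=-325, a(10)=633, a(11)=1283, a(12)=17, a(13)=-2549, a(14)=-2583, a(15)=2515, a(16)=7681, a(17)=2651, a(18)=-12711; answer -12711
Part 2: R1 = -12711; m = 39; cross terms: (-35*-24 - -36*-20)=120, (-36*-36 - -11*-24)=1032, (-11*-12 - 28*-36)=1140, (28*39 - -24*-12)=804, (-24*-20 - -35*39)=1845; twice the area = |4941| = 4941; area = 4941/2; answer 4941/2
Part 3: R2 = 4941/2; threaded value p + q = 4943; d = -3; 9*(-3)^3 + 7*(-3)^2 - 6 = (-243) + (63) + (-6) = -186; answer -186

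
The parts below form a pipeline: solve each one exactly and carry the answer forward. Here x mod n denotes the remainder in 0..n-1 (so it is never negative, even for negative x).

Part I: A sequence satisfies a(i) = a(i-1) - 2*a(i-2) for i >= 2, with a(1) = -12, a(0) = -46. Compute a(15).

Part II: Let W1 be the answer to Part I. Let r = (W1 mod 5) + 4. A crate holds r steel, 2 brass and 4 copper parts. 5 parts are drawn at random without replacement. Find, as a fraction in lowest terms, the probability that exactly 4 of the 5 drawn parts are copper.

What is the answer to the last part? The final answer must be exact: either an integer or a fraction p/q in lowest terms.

1/66

Part I: a(2) = 1*(-12) - 2*(-46) = 80; iterating: a(2)=80, a(3)=104, a(4)=-56, a(5)=-264, a(6)=-152, a(7)=376, a(8)=680, a(9)=-72, a(10)=-1432, a(11)=-1288, a(12)=1576, a(13)=4152, a(14)=1000, a(15)=-7304; answer -7304
Part II: W1 = -7304; r = 5; total draws C(11,5) = 462; favorable C(4,4)*C(7,1) = 7; P = 1/66; answer 1/66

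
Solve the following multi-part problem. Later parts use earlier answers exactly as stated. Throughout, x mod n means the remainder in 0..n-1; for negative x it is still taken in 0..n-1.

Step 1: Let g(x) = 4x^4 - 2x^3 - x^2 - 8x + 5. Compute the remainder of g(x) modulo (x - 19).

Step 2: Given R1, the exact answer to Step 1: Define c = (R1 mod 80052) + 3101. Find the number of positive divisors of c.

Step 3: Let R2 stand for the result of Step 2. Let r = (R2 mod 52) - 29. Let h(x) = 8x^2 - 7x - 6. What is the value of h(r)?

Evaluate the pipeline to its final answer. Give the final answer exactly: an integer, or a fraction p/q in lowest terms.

5169

Step 1: remainder = value at the root: 4*(19)^4 - 2*(19)^3 - 1*(19)^2 - 8*(19)^1 + 5 = (521284) + (-13718) + (-361) + (-152) + (5) = 507058; answer 507058
Step 2: R1 = 507058; c = 29847; 29847 = 3 * 9949; number of divisors = (1+1) * (1+1) = 4; answer 4
Step 3: R2 = 4; r = -25; 8*(-25)^2 - 7*(-25)^1 - 6 = (5000) + (175) + (-6) = 5169; answer 5169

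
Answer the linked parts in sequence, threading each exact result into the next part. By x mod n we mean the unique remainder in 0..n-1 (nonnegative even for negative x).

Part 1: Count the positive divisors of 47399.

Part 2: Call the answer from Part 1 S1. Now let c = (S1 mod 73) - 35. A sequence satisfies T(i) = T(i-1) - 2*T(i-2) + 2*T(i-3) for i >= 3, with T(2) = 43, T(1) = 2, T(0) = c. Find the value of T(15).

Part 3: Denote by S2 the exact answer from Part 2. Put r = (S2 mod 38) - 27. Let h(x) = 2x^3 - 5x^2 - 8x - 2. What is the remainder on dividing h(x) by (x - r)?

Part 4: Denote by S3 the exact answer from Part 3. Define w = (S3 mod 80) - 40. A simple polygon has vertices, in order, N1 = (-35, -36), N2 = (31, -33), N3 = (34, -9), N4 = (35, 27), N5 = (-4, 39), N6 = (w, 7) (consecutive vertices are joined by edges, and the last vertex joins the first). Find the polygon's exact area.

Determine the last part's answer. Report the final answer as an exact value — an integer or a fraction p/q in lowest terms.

Part 1: 47399 = 11 * 31 * 139; number of divisors = (1+1) * (1+1) * (1+1) = 8; answer 8
Part 2: S1 = 8; c = -27; T(3) = 1*(43) - 2*(2) + 2*(-27) = -15; iterating: T(3)=-15, T(4)=-97, T(5)=19, T(6)=183, T(7)=-49, T(8)=-377, T(9)=87, T(10)=743, T(11)=-185, T(12)=-1497, T(13)=359, T(14)=2983, T(15)=-729; answer -729
Part 3: S2 = -729; r = 4; remainder = value at the root: 2*(4)^3 - 5*(4)^2 - 8*(4)^1 - 2 = (128) + (-80) + (-32) + (-2) = 14; answer 14
Part 4: S3 = 14; w = -26; cross terms: (-35*-33 - 31*-36)=2271, (31*-9 - 34*-33)=843, (34*27 - 35*-9)=1233, (35*39 - -4*27)=1473, (-4*7 - -26*39)=986, (-26*-36 - -35*7)=1181; twice the area = |7987| = 7987; area = 7987/2; answer 7987/2

7987/2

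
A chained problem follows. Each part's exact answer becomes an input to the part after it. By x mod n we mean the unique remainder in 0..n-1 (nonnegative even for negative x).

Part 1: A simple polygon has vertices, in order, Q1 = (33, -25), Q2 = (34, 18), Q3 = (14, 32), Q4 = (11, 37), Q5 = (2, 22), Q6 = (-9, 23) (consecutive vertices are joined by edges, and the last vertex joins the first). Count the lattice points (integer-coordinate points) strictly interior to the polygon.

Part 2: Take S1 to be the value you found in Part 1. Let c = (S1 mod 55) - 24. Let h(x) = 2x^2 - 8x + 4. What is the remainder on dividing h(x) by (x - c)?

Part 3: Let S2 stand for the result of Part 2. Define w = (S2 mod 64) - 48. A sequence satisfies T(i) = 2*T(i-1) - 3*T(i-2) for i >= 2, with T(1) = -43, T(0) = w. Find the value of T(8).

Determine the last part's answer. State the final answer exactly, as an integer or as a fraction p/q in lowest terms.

-1706

Part 1: cross terms: (33*18 - 34*-25)=1444, (34*32 - 14*18)=836, (14*37 - 11*32)=166, (11*22 - 2*37)=168, (2*23 - -9*22)=244, (-9*-25 - 33*23)=-534; twice the area = |2324| = 2324; area = 1162; boundary points = 1 + 2 + 1 + 3 + 1 + 6 = 14; strictly interior points = area - boundary/2 + 1 = 1156; answer 1156
Part 2: S1 = 1156; c = -23; remainder = value at the root: 2*(-23)^2 - 8*(-23)^1 + 4 = (1058) + (184) + (4) = 1246; answer 1246
Part 3: S2 = 1246; w = -18; T(2) = 2*(-43) - 3*(-18) = -32; iterating: T(2)=-32, T(3)=65, T(4)=226, T(5)=257, T(6)=-164, T(7)=-1099, T(8)=-1706; answer -1706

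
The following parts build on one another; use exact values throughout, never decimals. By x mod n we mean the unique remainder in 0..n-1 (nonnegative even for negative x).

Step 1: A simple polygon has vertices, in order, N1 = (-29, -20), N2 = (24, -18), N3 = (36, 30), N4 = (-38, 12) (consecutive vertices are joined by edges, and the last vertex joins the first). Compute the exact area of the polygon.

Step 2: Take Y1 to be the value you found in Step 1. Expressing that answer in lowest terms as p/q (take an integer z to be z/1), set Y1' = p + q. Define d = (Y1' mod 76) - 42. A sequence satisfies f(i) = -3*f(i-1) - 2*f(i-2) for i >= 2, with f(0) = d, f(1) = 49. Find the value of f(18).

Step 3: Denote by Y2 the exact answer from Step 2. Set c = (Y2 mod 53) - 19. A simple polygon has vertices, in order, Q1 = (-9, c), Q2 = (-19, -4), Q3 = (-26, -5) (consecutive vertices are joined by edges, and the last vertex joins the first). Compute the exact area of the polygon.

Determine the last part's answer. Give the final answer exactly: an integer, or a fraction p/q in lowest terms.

45/2

Step 1: cross terms: (-29*-18 - 24*-20)=1002, (24*30 - 36*-18)=1368, (36*12 - -38*30)=1572, (-38*-20 - -29*12)=1108; twice the area = |5050| = 5050; area = 2525; answer 2525
Step 2: Y1 = 2525; threaded value p + q = 2526; d = -24; f(2) = -3*(49) - 2*(-24) = -99; iterating: f(2)=-99, f(3)=199, f(4)=-399, f(5)=799, f(6)=-1599, f(7)=3199, f(8)=-6399, f(9)=12799, f(10)=-25599, f(11)=51199, f(12)=-102399, f(13)=204799, f(14)=-409599, f(15)=819199, f(16)=-1638399, f(17)=3276799, f(18)=-6553599; answer -6553599
Step 3: Y2 = -6553599; c = -9; cross terms: (-9*-4 - -19*-9)=-135, (-19*-5 - -26*-4)=-9, (-26*-9 - -9*-5)=189; twice the area = |45| = 45; area = 45/2; answer 45/2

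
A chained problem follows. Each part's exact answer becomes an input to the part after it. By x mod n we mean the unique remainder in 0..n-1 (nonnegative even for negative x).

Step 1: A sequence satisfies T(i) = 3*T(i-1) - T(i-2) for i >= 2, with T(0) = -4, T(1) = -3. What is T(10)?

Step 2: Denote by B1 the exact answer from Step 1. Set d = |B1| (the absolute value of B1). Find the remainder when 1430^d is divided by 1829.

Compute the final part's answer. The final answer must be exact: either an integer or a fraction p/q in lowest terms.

70

Step 1: T(2) = 3*(-3) - 1*(-4) = -5; iterating: T(2)=-5, T(3)=-12, T(4)=-31, T(5)=-81, T(6)=-212, T(7)=-555, T(8)=-1453, T(9)=-3804, T(10)=-9959; answer -9959
Step 2: B1 = -9959; d = 9959; squarings mod 1829: 1430^1=1430, 1430^2=78, 1430^4=597, 1430^8=1583, 1430^16=159, 1430^32=1504, 1430^64=1372, 1430^128=343, 1430^256=593, 1430^512=481, 1430^1024=907, 1430^2048=1428, 1430^4096=1678, 1430^8192=853; 1430^9959 = 1430^1 * 1430^2 * 1430^4 * 1430^32 * 1430^64 * 1430^128 * 1430^512 * 1430^1024 * 1430^8192 = 70 (mod 1829); answer 70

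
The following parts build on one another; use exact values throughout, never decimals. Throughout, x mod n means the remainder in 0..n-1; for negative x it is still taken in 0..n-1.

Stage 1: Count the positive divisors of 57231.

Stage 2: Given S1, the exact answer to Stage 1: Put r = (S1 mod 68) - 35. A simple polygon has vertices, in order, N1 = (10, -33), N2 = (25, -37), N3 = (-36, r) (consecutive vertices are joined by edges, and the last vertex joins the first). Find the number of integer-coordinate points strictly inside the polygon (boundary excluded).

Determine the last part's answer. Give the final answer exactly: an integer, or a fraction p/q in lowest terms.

61

Stage 1: 57231 = 3^2 * 6359; number of divisors = (2+1) * (1+1) = 6; answer 6
Stage 2: S1 = 6; r = -29; cross terms: (10*-37 - 25*-33)=455, (25*-29 - -36*-37)=-2057, (-36*-33 - 10*-29)=1478; twice the area = |-124| = 124; area = 62; boundary points = 1 + 1 + 2 = 4; strictly interior points = area - boundary/2 + 1 = 61; answer 61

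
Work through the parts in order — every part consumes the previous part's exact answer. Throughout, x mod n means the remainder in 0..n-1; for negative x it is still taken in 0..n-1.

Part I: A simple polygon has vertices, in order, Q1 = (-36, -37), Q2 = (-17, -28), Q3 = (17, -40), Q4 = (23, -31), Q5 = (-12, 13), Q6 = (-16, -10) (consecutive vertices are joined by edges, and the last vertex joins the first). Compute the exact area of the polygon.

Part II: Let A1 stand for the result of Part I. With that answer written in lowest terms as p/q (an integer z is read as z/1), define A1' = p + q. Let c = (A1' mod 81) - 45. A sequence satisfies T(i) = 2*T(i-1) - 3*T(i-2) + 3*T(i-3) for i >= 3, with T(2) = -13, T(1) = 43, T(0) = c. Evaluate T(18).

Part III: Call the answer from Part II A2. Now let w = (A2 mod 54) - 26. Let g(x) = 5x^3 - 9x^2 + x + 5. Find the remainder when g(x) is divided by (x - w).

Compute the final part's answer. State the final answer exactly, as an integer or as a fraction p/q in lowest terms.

-9943

Part I: cross terms: (-36*-28 - -17*-37)=379, (-17*-40 - 17*-28)=1156, (17*-31 - 23*-40)=393, (23*13 - -12*-31)=-73, (-12*-10 - -16*13)=328, (-16*-37 - -36*-10)=232; twice the area = |2415| = 2415; area = 2415/2; answer 2415/2
Part II: A1 = 2415/2; threaded value p + q = 2417; c = 23; T(3) = 2*(-13) - 3*(43) + 3*(23) = -86; iterating: T(3)=-86, T(4)=-4, T(5)=211, T(6)=176, T(7)=-293, T(8)=-481, T(9)=445, T(10)=1454, T(11)=130, T(12)=-2767, T(13)=-1562, T(14)=5567, T(15)=7519, T(16)=-6349, T(17)=-18554, T(18)=4496; answer 4496
Part III: A2 = 4496; w = -12; remainder = value at the root: 5*(-12)^3 - 9*(-12)^2 + 1*(-12)^1 + 5 = (-8640) + (-1296) + (-12) + (5) = -9943; answer -9943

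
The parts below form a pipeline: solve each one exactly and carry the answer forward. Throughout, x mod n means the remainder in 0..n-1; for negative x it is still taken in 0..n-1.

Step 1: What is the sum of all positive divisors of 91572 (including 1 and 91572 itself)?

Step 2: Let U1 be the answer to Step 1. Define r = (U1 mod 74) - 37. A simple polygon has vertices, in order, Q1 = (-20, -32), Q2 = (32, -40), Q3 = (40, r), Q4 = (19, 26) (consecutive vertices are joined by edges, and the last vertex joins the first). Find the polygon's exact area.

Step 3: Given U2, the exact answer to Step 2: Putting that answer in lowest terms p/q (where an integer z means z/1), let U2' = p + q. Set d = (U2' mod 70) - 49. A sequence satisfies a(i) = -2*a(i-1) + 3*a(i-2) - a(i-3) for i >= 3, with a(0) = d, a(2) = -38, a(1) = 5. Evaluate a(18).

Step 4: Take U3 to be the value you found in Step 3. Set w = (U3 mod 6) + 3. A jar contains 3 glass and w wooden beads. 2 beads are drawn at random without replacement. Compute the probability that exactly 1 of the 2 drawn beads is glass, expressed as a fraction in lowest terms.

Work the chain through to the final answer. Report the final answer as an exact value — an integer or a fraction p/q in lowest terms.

4/7

Step 1: 91572 = 2^2 * 3 * 13 * 587; sigma = (1 + 2 + 4) * (1 + 3) * (1 + 13) * (1 + 587) = 7 * 4 * 14 * 588 = 230496; answer 230496
Step 2: U1 = 230496; r = 23; cross terms: (-20*-40 - 32*-32)=1824, (32*23 - 40*-40)=2336, (40*26 - 19*23)=603, (19*-32 - -20*26)=-88; twice the area = |4675| = 4675; area = 4675/2; answer 4675/2
Step 3: U2 = 4675/2; threaded value p + q = 4677; d = 8; a(3) = -2*(-38) + 3*(5) - 1*(8) = 83; iterating: a(3)=83, a(4)=-285, a(5)=857, a(6)=-2652, a(7)=8160, a(8)=-25133, a(9)=77398, a(10)=-238355, a(11)=734037, a(12)=-2260537, a(13)=6961540, a(14)=-21438728, a(15)=66022613, a(16)=-203322950, a(17)=626152467, a(18)=-1928296397; answer -1928296397
Step 4: U3 = -1928296397; w = 4; total draws C(7,2) = 21; favorable C(3,1)*C(4,1) = 12; P = 4/7; answer 4/7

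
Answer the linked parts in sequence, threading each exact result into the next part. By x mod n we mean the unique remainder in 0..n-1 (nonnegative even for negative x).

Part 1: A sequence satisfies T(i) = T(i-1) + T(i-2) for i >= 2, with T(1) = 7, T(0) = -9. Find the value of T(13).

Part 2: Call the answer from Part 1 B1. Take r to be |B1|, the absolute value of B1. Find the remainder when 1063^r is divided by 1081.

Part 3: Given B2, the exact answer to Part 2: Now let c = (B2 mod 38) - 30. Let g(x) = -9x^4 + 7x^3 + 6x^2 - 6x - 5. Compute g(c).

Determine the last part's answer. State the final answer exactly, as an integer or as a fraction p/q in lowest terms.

-3079157

Part 1: T(2) = 1*(7) + 1*(-9) = -2; iterating: T(2)=-2, T(3)=5, T(4)=3, T(5)=8, T(6)=11, T(7)=19, T(8)=30, T(9)=49, T(10)=79, T(11)=128, T(12)=207, T(13)=335; answer 335
Part 2: B1 = 335; r = 335; squarings mod 1081: 1063^1=1063, 1063^2=324, 1063^4=119, 1063^8=108, 1063^16=854, 1063^32=722, 1063^64=242, 1063^128=190, 1063^256=427; 1063^335 = 1063^1 * 1063^2 * 1063^4 * 1063^8 * 1063^64 * 1063^256 = 1032 (mod 1081); answer 1032
Part 3: B2 = 1032; c = -24; -9*(-24)^4 + 7*(-24)^3 + 6*(-24)^2 - 6*(-24)^1 - 5 = (-2985984) + (-96768) + (3456) + (144) + (-5) = -3079157; answer -3079157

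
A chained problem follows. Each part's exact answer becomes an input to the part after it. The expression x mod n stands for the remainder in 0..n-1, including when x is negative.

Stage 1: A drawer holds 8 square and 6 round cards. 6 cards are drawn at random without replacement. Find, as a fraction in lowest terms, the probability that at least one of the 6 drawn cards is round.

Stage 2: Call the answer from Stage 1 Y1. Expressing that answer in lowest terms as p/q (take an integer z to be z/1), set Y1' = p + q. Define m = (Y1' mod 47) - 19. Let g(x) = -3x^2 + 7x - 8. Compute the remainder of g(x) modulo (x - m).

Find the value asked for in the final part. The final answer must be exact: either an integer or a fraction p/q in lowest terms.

Stage 1: total draws C(14,6) = 3003; complement C(8,6) = 28; favorable 3003 - 28 = 2975; P = 425/429; answer 425/429
Stage 2: Y1 = 425/429; threaded value p + q = 854; m = -11; remainder = value at the root: -3*(-11)^2 + 7*(-11)^1 - 8 = (-363) + (-77) + (-8) = -448; answer -448

-448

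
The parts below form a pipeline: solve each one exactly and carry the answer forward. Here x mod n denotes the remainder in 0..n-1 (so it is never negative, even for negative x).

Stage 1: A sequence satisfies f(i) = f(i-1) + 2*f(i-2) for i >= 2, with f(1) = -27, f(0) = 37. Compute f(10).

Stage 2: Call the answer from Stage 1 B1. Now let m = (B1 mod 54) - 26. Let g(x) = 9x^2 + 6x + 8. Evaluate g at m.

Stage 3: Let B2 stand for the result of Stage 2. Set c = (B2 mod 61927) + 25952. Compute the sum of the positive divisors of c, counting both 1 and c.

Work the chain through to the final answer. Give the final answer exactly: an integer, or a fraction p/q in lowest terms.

Stage 1: f(2) = 1*(-27) + 2*(37) = 47; iterating: f(2)=47, f(3)=-7, f(4)=87, f(5)=73, f(6)=247, f(7)=393, f(8)=887, f(9)=1673, f(10)=3447; answer 3447
Stage 2: B1 = 3447; m = 19; 9*(19)^2 + 6*(19)^1 + 8 = (3249) + (114) + (8) = 3371; answer 3371
Stage 3: B2 = 3371; c = 29323; 29323 = 7 * 59 * 71; sigma = (1 + 7) * (1 + 59) * (1 + 71) = 8 * 60 * 72 = 34560; answer 34560

34560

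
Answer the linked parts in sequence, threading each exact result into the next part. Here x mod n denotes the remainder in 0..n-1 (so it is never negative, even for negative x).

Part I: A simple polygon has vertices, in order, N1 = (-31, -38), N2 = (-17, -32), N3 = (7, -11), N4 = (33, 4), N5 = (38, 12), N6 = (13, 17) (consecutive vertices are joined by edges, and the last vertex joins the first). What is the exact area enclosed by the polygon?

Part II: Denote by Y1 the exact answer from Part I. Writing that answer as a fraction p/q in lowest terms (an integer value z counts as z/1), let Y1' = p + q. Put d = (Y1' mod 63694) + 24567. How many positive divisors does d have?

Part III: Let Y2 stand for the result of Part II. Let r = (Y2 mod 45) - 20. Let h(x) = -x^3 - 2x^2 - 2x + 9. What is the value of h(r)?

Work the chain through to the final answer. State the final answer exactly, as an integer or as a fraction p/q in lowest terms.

409

Part I: cross terms: (-31*-32 - -17*-38)=346, (-17*-11 - 7*-32)=411, (7*4 - 33*-11)=391, (33*12 - 38*4)=244, (38*17 - 13*12)=490, (13*-38 - -31*17)=33; twice the area = |1915| = 1915; area = 1915/2; answer 1915/2
Part II: Y1 = 1915/2; threaded value p + q = 1917; d = 26484; 26484 = 2^2 * 3 * 2207; number of divisors = (2+1) * (1+1) * (1+1) = 12; answer 12
Part III: Y2 = 12; r = -8; -1*(-8)^3 - 2*(-8)^2 - 2*(-8)^1 + 9 = (512) + (-128) + (16) + (9) = 409; answer 409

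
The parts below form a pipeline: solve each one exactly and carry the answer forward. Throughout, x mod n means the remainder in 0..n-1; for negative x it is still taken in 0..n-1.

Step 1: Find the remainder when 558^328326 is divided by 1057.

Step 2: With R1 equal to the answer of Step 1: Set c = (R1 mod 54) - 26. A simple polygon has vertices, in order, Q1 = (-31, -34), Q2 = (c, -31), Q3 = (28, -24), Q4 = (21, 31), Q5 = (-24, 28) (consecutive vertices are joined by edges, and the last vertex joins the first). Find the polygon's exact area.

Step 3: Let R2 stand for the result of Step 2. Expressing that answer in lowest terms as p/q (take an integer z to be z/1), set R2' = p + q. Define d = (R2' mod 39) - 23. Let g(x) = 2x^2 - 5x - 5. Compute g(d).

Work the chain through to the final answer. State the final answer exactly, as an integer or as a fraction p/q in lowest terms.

145

Step 1: squarings mod 1057: 558^1=558, 558^2=606, 558^4=457, 558^8=620, 558^16=709, 558^32=606, 558^64=457, 558^128=620, 558^256=709, 558^512=606, 558^1024=457, 558^2048=620, 558^4096=709, 558^8192=606, 558^16384=457, 558^32768=620, 558^65536=709, 558^131072=606, 558^262144=457; 558^328326 = 558^2 * 558^4 * 558^128 * 558^512 * 558^65536 * 558^262144 = 8 (mod 1057); answer 8
Step 2: R1 = 8; c = -18; cross terms: (-31*-31 - -18*-34)=349, (-18*-24 - 28*-31)=1300, (28*31 - 21*-24)=1372, (21*28 - -24*31)=1332, (-24*-34 - -31*28)=1684; twice the area = |6037| = 6037; area = 6037/2; answer 6037/2
Step 3: R2 = 6037/2; threaded value p + q = 6039; d = 10; 2*(10)^2 - 5*(10)^1 - 5 = (200) + (-50) + (-5) = 145; answer 145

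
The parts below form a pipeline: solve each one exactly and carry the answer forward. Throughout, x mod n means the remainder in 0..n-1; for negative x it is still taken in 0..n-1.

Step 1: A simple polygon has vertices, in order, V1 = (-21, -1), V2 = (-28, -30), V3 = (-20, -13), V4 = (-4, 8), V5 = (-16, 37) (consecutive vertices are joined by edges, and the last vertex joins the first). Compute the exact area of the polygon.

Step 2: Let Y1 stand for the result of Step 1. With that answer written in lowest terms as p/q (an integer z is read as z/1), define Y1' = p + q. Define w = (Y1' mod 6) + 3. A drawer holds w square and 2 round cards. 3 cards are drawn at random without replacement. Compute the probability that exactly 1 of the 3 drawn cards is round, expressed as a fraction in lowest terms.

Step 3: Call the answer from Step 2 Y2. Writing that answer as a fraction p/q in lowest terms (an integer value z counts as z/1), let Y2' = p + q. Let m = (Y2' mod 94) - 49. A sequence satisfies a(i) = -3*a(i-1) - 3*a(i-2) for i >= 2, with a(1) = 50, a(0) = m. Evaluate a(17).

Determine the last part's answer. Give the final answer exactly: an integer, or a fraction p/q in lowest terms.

Step 1: cross terms: (-21*-30 - -28*-1)=602, (-28*-13 - -20*-30)=-236, (-20*8 - -4*-13)=-212, (-4*37 - -16*8)=-20, (-16*-1 - -21*37)=793; twice the area = |927| = 927; area = 927/2; answer 927/2
Step 2: Y1 = 927/2; threaded value p + q = 929; w = 8; total draws C(10,3) = 120; favorable C(2,1)*C(8,2) = 56; P = 7/15; answer 7/15
Step 3: Y2 = 7/15; threaded value p + q = 22; m = -27; a(2) = -3*(50) - 3*(-27) = -69; iterating: a(2)=-69, a(3)=57, a(4)=36, a(5)=-279, a(6)=729, a(7)=-1350, a(8)=1863, a(9)=-1539, a(10)=-972, a(11)=7533, a(12)=-19683, a(13)=36450, a(14)=-50301, a(15)=41553, a(16)=26244, a(17)=-203391; answer -203391

-203391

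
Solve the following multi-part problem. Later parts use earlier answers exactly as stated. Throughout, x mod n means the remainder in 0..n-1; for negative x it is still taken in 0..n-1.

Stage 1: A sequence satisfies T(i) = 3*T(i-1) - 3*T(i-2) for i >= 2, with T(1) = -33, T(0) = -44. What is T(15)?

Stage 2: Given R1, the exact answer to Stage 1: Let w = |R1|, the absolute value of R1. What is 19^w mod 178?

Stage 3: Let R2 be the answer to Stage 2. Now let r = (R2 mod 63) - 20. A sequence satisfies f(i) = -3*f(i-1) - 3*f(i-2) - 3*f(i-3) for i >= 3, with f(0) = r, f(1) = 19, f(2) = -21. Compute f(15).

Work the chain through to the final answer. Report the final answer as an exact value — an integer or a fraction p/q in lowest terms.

Stage 1: T(2) = 3*(-33) - 3*(-44) = 33; iterating: T(2)=33, T(3)=198, T(4)=495, T(5)=891, T(6)=1188, T(7)=891, T(8)=-891, T(9)=-5346, T(10)=-13365, T(11)=-24057, T(12)=-32076, T(13)=-24057, T(14)=24057, T(15)=144342; answer 144342
Stage 2: R1 = 144342; w = 144342; squarings mod 178: 19^1=19, 19^2=5, 19^4=25, 19^8=91, 19^16=93, 19^32=105, 19^64=167, 19^128=121, 19^256=45, 19^512=67, 19^1024=39, 19^2048=97, 19^4096=153, 19^8192=91, 19^16384=93, 19^32768=105, 19^65536=167, 19^131072=121; 19^144342 = 19^2 * 19^4 * 19^16 * 19^64 * 19^128 * 19^256 * 19^512 * 19^4096 * 19^8192 * 19^131072 = 55 (mod 178); answer 55
Stage 3: R2 = 55; r = 35; f(3) = -3*(-21) - 3*(19) - 3*(35) = -99; iterating: f(3)=-99, f(4)=303, f(5)=-549, f(6)=1035, f(7)=-2367, f(8)=5643, f(9)=-12933, f(10)=28971, f(11)=-65043, f(12)=147015, f(13)=-332829, f(14)=752571, f(15)=-1700271; answer -1700271

-1700271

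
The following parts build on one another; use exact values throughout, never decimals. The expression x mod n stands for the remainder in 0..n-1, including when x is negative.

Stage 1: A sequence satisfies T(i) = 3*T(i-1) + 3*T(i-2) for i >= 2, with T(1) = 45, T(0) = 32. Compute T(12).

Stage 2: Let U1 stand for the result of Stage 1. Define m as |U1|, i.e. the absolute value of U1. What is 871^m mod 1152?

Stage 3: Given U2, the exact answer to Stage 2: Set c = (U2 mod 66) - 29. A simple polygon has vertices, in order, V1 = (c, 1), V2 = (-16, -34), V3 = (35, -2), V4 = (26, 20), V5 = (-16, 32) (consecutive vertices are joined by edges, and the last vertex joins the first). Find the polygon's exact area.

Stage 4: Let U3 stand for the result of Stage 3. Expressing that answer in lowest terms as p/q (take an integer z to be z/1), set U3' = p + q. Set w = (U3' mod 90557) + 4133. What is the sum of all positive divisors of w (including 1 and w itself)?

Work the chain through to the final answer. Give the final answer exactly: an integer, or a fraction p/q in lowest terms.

8832

Stage 1: T(2) = 3*(45) + 3*(32) = 231; iterating: T(2)=231, T(3)=828, T(4)=3177, T(5)=12015, T(6)=45576, T(7)=172773, T(8)=655047, T(9)=2483460, T(10)=9415521, T(11)=35696943, T(12)=135337392; answer 135337392
Stage 2: U1 = 135337392; m = 135337392; squarings mod 1152: 871^1=871, 871^2=625, 871^4=97, 871^8=193, 871^16=385, 871^32=769, 871^64=385, 871^128=769, 871^256=385, 871^512=769, 871^1024=385, 871^2048=769, 871^4096=385, 871^8192=769, 871^16384=385, 871^32768=769, 871^65536=385, 871^131072=769, 871^262144=385, 871^524288=769, 871^1048576=385, 871^2097152=769, 871^4194304=385, 871^8388608=769, 871^16777216=385, 871^33554432=769, 871^67108864=385, 871^134217728=769; 871^135337392 = 871^16 * 871^32 * 871^128 * 871^256 * 871^1024 * 871^4096 * 871^65536 * 871^1048576 * 871^134217728 = 1 (mod 1152); answer 1
Stage 3: U2 = 1; c = -28; cross terms: (-28*-34 - -16*1)=968, (-16*-2 - 35*-34)=1222, (35*20 - 26*-2)=752, (26*32 - -16*20)=1152, (-16*1 - -28*32)=880; twice the area = |4974| = 4974; area = 2487; answer 2487
Stage 4: U3 = 2487; threaded value p + q = 2488; w = 6621; 6621 = 3 * 2207; sigma = (1 + 3) * (1 + 2207) = 4 * 2208 = 8832; answer 8832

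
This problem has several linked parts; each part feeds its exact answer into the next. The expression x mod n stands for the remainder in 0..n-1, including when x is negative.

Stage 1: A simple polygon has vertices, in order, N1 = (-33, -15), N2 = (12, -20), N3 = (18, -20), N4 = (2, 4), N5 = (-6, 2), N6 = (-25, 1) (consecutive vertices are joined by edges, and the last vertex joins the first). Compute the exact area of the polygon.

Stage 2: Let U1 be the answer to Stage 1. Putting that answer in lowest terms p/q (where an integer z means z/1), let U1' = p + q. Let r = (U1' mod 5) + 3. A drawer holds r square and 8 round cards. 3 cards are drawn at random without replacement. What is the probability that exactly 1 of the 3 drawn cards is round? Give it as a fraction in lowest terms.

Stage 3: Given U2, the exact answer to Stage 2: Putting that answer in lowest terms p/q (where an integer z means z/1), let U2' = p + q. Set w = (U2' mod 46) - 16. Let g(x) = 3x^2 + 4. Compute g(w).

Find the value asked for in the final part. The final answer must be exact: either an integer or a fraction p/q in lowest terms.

Stage 1: cross terms: (-33*-20 - 12*-15)=840, (12*-20 - 18*-20)=120, (18*4 - 2*-20)=112, (2*2 - -6*4)=28, (-6*1 - -25*2)=44, (-25*-15 - -33*1)=408; twice the area = |1552| = 1552; area = 776; answer 776
Stage 2: U1 = 776; threaded value p + q = 777; r = 5; total draws C(13,3) = 286; favorable C(8,1)*C(5,2) = 80; P = 40/143; answer 40/143
Stage 3: U2 = 40/143; threaded value p + q = 183; w = 29; 3*(29)^2 + 4 = (2523) + (4) = 2527; answer 2527

2527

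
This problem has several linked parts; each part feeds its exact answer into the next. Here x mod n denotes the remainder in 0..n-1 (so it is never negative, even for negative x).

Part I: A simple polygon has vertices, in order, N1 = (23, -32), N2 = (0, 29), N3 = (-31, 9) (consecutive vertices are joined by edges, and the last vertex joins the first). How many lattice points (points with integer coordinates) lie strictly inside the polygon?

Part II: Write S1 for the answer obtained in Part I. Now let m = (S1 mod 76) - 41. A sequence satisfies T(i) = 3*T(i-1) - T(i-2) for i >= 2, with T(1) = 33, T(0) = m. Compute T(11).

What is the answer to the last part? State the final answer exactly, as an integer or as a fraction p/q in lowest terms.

Part I: cross terms: (23*29 - 0*-32)=667, (0*9 - -31*29)=899, (-31*-32 - 23*9)=785; twice the area = |2351| = 2351; area = 2351/2; boundary points = 1 + 1 + 1 = 3; strictly interior points = area - boundary/2 + 1 = 1175; answer 1175
Part II: S1 = 1175; m = -6; T(2) = 3*(33) - 1*(-6) = 105; iterating: T(2)=105, T(3)=282, T(4)=741, T(5)=1941, T(6)=5082, T(7)=13305, T(8)=34833, T(9)=91194, T(10)=238749, T(11)=625053; answer 625053

625053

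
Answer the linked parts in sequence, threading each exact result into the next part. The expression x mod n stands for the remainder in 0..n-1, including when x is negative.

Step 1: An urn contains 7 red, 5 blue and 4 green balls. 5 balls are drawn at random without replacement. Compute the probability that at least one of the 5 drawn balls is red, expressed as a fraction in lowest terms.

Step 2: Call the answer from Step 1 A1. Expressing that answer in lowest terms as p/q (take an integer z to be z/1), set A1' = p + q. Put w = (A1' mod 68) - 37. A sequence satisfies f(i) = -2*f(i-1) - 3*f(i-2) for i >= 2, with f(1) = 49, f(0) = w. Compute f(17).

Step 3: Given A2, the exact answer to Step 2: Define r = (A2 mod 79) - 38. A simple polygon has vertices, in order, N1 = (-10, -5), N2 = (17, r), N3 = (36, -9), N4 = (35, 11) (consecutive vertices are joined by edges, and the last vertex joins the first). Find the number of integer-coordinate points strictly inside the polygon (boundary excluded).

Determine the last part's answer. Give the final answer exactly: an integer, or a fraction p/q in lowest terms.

1070

Step 1: total draws C(16,5) = 4368; complement C(9,5) = 126; favorable 4368 - 126 = 4242; P = 101/104; answer 101/104
Step 2: A1 = 101/104; threaded value p + q = 205; w = -36; f(2) = -2*(49) - 3*(-36) = 10; iterating: f(2)=10, f(3)=-167, f(4)=304, f(5)=-107, f(6)=-698, f(7)=1717, f(8)=-1340, f(9)=-2471, f(10)=8962, f(11)=-10511, f(12)=-5864, f(13)=43261, f(14)=-68930, f(15)=8077, f(16)=190636, f(17)=-405503; answer -405503
Step 3: A2 = -405503; r = -34; cross terms: (-10*-34 - 17*-5)=425, (17*-9 - 36*-34)=1071, (36*11 - 35*-9)=711, (35*-5 - -10*11)=-65; twice the area = |2142| = 2142; area = 1071; boundary points = 1 + 1 + 1 + 1 = 4; strictly interior points = area - boundary/2 + 1 = 1070; answer 1070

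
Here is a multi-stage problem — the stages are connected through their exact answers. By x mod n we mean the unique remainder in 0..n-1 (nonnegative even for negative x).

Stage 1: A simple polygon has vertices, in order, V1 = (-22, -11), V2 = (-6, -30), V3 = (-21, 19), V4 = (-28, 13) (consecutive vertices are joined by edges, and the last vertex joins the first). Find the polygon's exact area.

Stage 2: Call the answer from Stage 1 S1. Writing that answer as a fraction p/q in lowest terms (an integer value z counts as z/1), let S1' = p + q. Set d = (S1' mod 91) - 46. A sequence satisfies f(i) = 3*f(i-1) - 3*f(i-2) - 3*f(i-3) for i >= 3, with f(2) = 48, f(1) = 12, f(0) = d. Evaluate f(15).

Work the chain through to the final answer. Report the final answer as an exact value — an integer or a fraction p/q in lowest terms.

-1760778

Stage 1: cross terms: (-22*-30 - -6*-11)=594, (-6*19 - -21*-30)=-744, (-21*13 - -28*19)=259, (-28*-11 - -22*13)=594; twice the area = |703| = 703; area = 703/2; answer 703/2
Stage 2: S1 = 703/2; threaded value p + q = 705; d = 22; f(3) = 3*(48) - 3*(12) - 3*(22) = 42; iterating: f(3)=42, f(4)=-54, f(5)=-432, f(6)=-1260, f(7)=-2322, f(8)=-1890, f(9)=5076, f(10)=27864, f(11)=74034, f(12)=123282, f(13)=64152, f(14)=-399492, f(15)=-1760778; answer -1760778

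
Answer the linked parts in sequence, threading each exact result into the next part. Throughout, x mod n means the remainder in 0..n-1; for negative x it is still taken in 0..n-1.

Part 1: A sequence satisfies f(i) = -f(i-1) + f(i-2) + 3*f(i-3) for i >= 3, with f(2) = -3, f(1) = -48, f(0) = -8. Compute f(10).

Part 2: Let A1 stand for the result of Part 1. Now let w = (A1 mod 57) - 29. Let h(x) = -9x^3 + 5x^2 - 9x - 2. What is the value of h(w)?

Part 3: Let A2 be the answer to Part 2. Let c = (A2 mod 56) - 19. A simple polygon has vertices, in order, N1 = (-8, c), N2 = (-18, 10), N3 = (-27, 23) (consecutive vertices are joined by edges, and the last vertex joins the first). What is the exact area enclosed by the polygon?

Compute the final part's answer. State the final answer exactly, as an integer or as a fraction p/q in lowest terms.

29

Part 1: f(3) = -1*(-3) + 1*(-48) + 3*(-8) = -69; iterating: f(3)=-69, f(4)=-78, f(5)=0, f(6)=-285, f(7)=51, f(8)=-336, f(9)=-468, f(10)=285; answer 285
Part 2: A1 = 285; w = -29; -9*(-29)^3 + 5*(-29)^2 - 9*(-29)^1 - 2 = (219501) + (4205) + (261) + (-2) = 223965; answer 223965
Part 3: A2 = 223965; c = 2; cross terms: (-8*10 - -18*2)=-44, (-18*23 - -27*10)=-144, (-27*2 - -8*23)=130; twice the area = |-58| = 58; area = 29; answer 29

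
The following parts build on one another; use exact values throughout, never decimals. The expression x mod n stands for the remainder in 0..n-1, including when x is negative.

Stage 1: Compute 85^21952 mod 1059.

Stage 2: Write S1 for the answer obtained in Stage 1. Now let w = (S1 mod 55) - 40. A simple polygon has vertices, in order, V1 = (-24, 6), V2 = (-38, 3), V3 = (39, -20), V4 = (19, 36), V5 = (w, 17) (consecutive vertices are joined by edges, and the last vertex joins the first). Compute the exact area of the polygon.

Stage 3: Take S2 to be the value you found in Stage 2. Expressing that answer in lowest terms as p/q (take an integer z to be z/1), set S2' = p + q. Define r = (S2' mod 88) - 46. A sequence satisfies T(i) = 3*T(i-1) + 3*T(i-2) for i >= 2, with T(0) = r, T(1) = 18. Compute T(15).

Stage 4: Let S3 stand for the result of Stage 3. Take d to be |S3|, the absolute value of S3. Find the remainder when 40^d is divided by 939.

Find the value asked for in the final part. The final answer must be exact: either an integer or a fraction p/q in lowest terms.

Stage 1: squarings mod 1059: 85^1=85, 85^2=871, 85^4=397, 85^8=877, 85^16=295, 85^32=187, 85^64=22, 85^128=484, 85^256=217, 85^512=493, 85^1024=538, 85^2048=337, 85^4096=256, 85^8192=937, 85^16384=58; 85^21952 = 85^64 * 85^128 * 85^256 * 85^1024 * 85^4096 * 85^16384 = 484 (mod 1059); answer 484
Stage 2: S1 = 484; w = 4; cross terms: (-24*3 - -38*6)=156, (-38*-20 - 39*3)=643, (39*36 - 19*-20)=1784, (19*17 - 4*36)=179, (4*6 - -24*17)=432; twice the area = |3194| = 3194; area = 1597; answer 1597
Stage 3: S2 = 1597; threaded value p + q = 1598; r = -32; T(2) = 3*(18) + 3*(-32) = -42; iterating: T(2)=-42, T(3)=-72, T(4)=-342, T(5)=-1242, T(6)=-4752, T(7)=-17982, T(8)=-68202, T(9)=-258552, T(10)=-980262, T(11)=-3716442, T(12)=-14090112, T(13)=-53419662, T(14)=-202529322, T(15)=-767846952; answer -767846952
Stage 4: S3 = -767846952; d = 767846952; squarings mod 939: 40^1=40, 40^2=661, 40^4=286, 40^8=103, 40^16=280, 40^32=463, 40^64=277, 40^128=670, 40^256=58, 40^512=547, 40^1024=607, 40^2048=361, 40^4096=739, 40^8192=562, 40^16384=340, 40^32768=103, 40^65536=280, 40^131072=463, 40^262144=277, 40^524288=670, 40^1048576=58, 40^2097152=547, 40^4194304=607, 40^8388608=361, 40^16777216=739, 40^33554432=562, 40^67108864=340, 40^134217728=103, 40^268435456=280, 40^536870912=463; 40^767846952 = 40^8 * 40^32 * 40^512 * 40^2048 * 40^8192 * 40^16384 * 40^262144 * 40^4194304 * 40^8388608 * 40^16777216 * 40^67108864 * 40^134217728 * 40^536870912 = 562 (mod 939); answer 562

562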